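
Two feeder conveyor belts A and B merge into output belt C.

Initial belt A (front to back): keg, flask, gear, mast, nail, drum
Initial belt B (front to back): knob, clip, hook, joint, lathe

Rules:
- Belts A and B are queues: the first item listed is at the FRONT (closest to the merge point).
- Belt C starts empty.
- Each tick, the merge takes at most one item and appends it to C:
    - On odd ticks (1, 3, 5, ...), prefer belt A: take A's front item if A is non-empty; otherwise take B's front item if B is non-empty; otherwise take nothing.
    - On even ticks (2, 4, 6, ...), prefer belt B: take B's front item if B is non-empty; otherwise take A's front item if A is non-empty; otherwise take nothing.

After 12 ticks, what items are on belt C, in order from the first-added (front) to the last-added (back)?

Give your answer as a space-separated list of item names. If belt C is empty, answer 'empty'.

Tick 1: prefer A, take keg from A; A=[flask,gear,mast,nail,drum] B=[knob,clip,hook,joint,lathe] C=[keg]
Tick 2: prefer B, take knob from B; A=[flask,gear,mast,nail,drum] B=[clip,hook,joint,lathe] C=[keg,knob]
Tick 3: prefer A, take flask from A; A=[gear,mast,nail,drum] B=[clip,hook,joint,lathe] C=[keg,knob,flask]
Tick 4: prefer B, take clip from B; A=[gear,mast,nail,drum] B=[hook,joint,lathe] C=[keg,knob,flask,clip]
Tick 5: prefer A, take gear from A; A=[mast,nail,drum] B=[hook,joint,lathe] C=[keg,knob,flask,clip,gear]
Tick 6: prefer B, take hook from B; A=[mast,nail,drum] B=[joint,lathe] C=[keg,knob,flask,clip,gear,hook]
Tick 7: prefer A, take mast from A; A=[nail,drum] B=[joint,lathe] C=[keg,knob,flask,clip,gear,hook,mast]
Tick 8: prefer B, take joint from B; A=[nail,drum] B=[lathe] C=[keg,knob,flask,clip,gear,hook,mast,joint]
Tick 9: prefer A, take nail from A; A=[drum] B=[lathe] C=[keg,knob,flask,clip,gear,hook,mast,joint,nail]
Tick 10: prefer B, take lathe from B; A=[drum] B=[-] C=[keg,knob,flask,clip,gear,hook,mast,joint,nail,lathe]
Tick 11: prefer A, take drum from A; A=[-] B=[-] C=[keg,knob,flask,clip,gear,hook,mast,joint,nail,lathe,drum]
Tick 12: prefer B, both empty, nothing taken; A=[-] B=[-] C=[keg,knob,flask,clip,gear,hook,mast,joint,nail,lathe,drum]

Answer: keg knob flask clip gear hook mast joint nail lathe drum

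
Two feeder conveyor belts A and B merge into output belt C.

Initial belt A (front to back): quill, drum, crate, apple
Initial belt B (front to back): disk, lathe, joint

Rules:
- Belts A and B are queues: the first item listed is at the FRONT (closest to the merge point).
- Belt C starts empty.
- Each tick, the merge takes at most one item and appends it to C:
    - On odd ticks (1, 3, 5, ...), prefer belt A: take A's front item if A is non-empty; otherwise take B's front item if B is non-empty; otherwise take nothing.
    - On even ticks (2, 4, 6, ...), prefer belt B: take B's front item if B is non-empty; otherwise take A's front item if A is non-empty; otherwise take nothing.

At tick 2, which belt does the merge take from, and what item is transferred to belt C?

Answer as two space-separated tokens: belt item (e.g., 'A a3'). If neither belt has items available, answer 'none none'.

Answer: B disk

Derivation:
Tick 1: prefer A, take quill from A; A=[drum,crate,apple] B=[disk,lathe,joint] C=[quill]
Tick 2: prefer B, take disk from B; A=[drum,crate,apple] B=[lathe,joint] C=[quill,disk]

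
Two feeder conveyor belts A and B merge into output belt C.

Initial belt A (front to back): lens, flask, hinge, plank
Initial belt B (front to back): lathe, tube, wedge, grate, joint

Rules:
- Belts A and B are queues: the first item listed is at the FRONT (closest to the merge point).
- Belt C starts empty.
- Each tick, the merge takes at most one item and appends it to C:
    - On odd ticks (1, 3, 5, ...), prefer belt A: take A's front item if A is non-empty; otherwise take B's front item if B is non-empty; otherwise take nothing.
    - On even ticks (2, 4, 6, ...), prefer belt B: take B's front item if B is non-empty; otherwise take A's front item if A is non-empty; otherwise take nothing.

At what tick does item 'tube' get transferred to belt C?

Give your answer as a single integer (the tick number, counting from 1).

Tick 1: prefer A, take lens from A; A=[flask,hinge,plank] B=[lathe,tube,wedge,grate,joint] C=[lens]
Tick 2: prefer B, take lathe from B; A=[flask,hinge,plank] B=[tube,wedge,grate,joint] C=[lens,lathe]
Tick 3: prefer A, take flask from A; A=[hinge,plank] B=[tube,wedge,grate,joint] C=[lens,lathe,flask]
Tick 4: prefer B, take tube from B; A=[hinge,plank] B=[wedge,grate,joint] C=[lens,lathe,flask,tube]

Answer: 4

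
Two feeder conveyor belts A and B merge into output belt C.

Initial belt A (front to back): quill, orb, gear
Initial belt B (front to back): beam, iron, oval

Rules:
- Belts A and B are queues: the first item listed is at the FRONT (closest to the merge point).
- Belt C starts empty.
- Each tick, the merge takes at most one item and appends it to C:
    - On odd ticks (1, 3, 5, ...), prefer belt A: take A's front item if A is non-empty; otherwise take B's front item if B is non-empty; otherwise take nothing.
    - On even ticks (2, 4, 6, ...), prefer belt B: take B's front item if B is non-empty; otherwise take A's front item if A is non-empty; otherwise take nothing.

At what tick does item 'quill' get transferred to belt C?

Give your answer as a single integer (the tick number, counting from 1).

Tick 1: prefer A, take quill from A; A=[orb,gear] B=[beam,iron,oval] C=[quill]

Answer: 1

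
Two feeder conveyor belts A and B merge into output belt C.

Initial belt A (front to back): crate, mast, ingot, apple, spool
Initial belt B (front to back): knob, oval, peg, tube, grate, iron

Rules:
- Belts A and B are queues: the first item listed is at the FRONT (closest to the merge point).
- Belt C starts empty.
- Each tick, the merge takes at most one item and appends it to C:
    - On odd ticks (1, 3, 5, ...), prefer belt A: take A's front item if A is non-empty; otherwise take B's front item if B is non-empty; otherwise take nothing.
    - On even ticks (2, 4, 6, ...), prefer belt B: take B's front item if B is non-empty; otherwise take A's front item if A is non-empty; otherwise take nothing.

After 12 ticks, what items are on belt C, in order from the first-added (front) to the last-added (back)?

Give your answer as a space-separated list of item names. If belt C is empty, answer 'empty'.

Tick 1: prefer A, take crate from A; A=[mast,ingot,apple,spool] B=[knob,oval,peg,tube,grate,iron] C=[crate]
Tick 2: prefer B, take knob from B; A=[mast,ingot,apple,spool] B=[oval,peg,tube,grate,iron] C=[crate,knob]
Tick 3: prefer A, take mast from A; A=[ingot,apple,spool] B=[oval,peg,tube,grate,iron] C=[crate,knob,mast]
Tick 4: prefer B, take oval from B; A=[ingot,apple,spool] B=[peg,tube,grate,iron] C=[crate,knob,mast,oval]
Tick 5: prefer A, take ingot from A; A=[apple,spool] B=[peg,tube,grate,iron] C=[crate,knob,mast,oval,ingot]
Tick 6: prefer B, take peg from B; A=[apple,spool] B=[tube,grate,iron] C=[crate,knob,mast,oval,ingot,peg]
Tick 7: prefer A, take apple from A; A=[spool] B=[tube,grate,iron] C=[crate,knob,mast,oval,ingot,peg,apple]
Tick 8: prefer B, take tube from B; A=[spool] B=[grate,iron] C=[crate,knob,mast,oval,ingot,peg,apple,tube]
Tick 9: prefer A, take spool from A; A=[-] B=[grate,iron] C=[crate,knob,mast,oval,ingot,peg,apple,tube,spool]
Tick 10: prefer B, take grate from B; A=[-] B=[iron] C=[crate,knob,mast,oval,ingot,peg,apple,tube,spool,grate]
Tick 11: prefer A, take iron from B; A=[-] B=[-] C=[crate,knob,mast,oval,ingot,peg,apple,tube,spool,grate,iron]
Tick 12: prefer B, both empty, nothing taken; A=[-] B=[-] C=[crate,knob,mast,oval,ingot,peg,apple,tube,spool,grate,iron]

Answer: crate knob mast oval ingot peg apple tube spool grate iron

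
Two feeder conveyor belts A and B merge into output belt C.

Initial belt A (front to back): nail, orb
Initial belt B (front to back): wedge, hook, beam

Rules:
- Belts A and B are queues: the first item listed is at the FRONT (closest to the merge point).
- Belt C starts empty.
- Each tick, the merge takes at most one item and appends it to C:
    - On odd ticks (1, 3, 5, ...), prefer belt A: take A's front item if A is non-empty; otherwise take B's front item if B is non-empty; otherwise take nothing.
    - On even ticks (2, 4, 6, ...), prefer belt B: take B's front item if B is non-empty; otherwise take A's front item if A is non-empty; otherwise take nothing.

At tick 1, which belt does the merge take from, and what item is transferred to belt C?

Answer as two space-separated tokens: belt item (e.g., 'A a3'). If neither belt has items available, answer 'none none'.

Tick 1: prefer A, take nail from A; A=[orb] B=[wedge,hook,beam] C=[nail]

Answer: A nail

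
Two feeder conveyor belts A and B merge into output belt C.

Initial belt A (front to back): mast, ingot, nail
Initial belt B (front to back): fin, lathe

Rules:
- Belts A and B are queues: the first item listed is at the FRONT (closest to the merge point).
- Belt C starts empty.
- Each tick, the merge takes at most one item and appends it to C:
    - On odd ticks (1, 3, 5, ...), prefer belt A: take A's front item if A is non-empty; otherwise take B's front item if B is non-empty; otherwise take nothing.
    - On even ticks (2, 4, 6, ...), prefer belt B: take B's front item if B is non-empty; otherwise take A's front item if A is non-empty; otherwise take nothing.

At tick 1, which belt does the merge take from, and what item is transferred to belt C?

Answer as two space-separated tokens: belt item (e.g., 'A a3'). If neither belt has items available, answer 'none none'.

Answer: A mast

Derivation:
Tick 1: prefer A, take mast from A; A=[ingot,nail] B=[fin,lathe] C=[mast]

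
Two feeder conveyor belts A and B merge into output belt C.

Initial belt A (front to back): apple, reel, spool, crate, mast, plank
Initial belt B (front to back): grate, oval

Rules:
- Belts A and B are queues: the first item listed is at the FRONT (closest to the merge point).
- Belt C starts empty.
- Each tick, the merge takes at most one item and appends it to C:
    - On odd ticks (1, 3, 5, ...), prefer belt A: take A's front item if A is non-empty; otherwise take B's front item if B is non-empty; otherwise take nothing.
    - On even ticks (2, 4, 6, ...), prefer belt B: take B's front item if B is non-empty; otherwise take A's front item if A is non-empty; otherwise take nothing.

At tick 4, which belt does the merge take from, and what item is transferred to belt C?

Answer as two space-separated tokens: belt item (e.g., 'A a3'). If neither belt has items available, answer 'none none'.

Tick 1: prefer A, take apple from A; A=[reel,spool,crate,mast,plank] B=[grate,oval] C=[apple]
Tick 2: prefer B, take grate from B; A=[reel,spool,crate,mast,plank] B=[oval] C=[apple,grate]
Tick 3: prefer A, take reel from A; A=[spool,crate,mast,plank] B=[oval] C=[apple,grate,reel]
Tick 4: prefer B, take oval from B; A=[spool,crate,mast,plank] B=[-] C=[apple,grate,reel,oval]

Answer: B oval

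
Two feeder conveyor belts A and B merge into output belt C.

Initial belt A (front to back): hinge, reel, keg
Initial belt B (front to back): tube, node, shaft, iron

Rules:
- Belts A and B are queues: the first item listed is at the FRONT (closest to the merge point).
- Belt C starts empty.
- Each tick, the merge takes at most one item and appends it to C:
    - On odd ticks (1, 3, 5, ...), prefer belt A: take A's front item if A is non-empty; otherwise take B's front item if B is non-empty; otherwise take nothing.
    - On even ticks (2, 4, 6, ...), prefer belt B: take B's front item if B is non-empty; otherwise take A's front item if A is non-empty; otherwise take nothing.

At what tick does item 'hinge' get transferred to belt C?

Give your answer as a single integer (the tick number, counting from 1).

Answer: 1

Derivation:
Tick 1: prefer A, take hinge from A; A=[reel,keg] B=[tube,node,shaft,iron] C=[hinge]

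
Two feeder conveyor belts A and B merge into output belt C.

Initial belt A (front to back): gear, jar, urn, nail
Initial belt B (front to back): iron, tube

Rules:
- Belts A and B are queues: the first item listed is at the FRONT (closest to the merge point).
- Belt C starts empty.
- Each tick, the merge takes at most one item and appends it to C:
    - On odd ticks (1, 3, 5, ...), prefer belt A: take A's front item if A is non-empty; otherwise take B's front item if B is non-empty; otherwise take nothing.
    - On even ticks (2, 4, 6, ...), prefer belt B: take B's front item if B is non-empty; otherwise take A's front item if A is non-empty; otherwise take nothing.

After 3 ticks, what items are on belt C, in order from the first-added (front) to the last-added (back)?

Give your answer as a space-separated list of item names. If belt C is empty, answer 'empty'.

Answer: gear iron jar

Derivation:
Tick 1: prefer A, take gear from A; A=[jar,urn,nail] B=[iron,tube] C=[gear]
Tick 2: prefer B, take iron from B; A=[jar,urn,nail] B=[tube] C=[gear,iron]
Tick 3: prefer A, take jar from A; A=[urn,nail] B=[tube] C=[gear,iron,jar]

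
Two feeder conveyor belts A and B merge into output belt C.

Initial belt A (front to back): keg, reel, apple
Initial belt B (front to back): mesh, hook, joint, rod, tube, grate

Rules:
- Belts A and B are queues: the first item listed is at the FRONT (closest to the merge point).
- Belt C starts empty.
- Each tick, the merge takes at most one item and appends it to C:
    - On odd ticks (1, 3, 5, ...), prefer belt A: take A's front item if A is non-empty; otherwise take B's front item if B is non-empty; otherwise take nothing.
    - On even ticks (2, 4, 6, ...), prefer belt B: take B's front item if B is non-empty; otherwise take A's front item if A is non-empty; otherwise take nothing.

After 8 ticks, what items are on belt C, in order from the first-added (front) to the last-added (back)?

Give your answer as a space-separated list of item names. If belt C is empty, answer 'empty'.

Answer: keg mesh reel hook apple joint rod tube

Derivation:
Tick 1: prefer A, take keg from A; A=[reel,apple] B=[mesh,hook,joint,rod,tube,grate] C=[keg]
Tick 2: prefer B, take mesh from B; A=[reel,apple] B=[hook,joint,rod,tube,grate] C=[keg,mesh]
Tick 3: prefer A, take reel from A; A=[apple] B=[hook,joint,rod,tube,grate] C=[keg,mesh,reel]
Tick 4: prefer B, take hook from B; A=[apple] B=[joint,rod,tube,grate] C=[keg,mesh,reel,hook]
Tick 5: prefer A, take apple from A; A=[-] B=[joint,rod,tube,grate] C=[keg,mesh,reel,hook,apple]
Tick 6: prefer B, take joint from B; A=[-] B=[rod,tube,grate] C=[keg,mesh,reel,hook,apple,joint]
Tick 7: prefer A, take rod from B; A=[-] B=[tube,grate] C=[keg,mesh,reel,hook,apple,joint,rod]
Tick 8: prefer B, take tube from B; A=[-] B=[grate] C=[keg,mesh,reel,hook,apple,joint,rod,tube]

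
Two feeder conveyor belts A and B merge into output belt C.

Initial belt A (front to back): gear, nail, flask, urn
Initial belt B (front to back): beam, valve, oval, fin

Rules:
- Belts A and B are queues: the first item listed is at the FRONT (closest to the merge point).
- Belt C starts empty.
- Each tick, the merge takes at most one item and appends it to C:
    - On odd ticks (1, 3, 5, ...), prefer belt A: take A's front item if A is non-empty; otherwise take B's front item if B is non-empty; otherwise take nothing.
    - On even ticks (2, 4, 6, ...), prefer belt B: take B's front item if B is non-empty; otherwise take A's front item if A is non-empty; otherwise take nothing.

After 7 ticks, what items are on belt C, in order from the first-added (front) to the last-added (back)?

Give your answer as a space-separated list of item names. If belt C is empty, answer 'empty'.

Tick 1: prefer A, take gear from A; A=[nail,flask,urn] B=[beam,valve,oval,fin] C=[gear]
Tick 2: prefer B, take beam from B; A=[nail,flask,urn] B=[valve,oval,fin] C=[gear,beam]
Tick 3: prefer A, take nail from A; A=[flask,urn] B=[valve,oval,fin] C=[gear,beam,nail]
Tick 4: prefer B, take valve from B; A=[flask,urn] B=[oval,fin] C=[gear,beam,nail,valve]
Tick 5: prefer A, take flask from A; A=[urn] B=[oval,fin] C=[gear,beam,nail,valve,flask]
Tick 6: prefer B, take oval from B; A=[urn] B=[fin] C=[gear,beam,nail,valve,flask,oval]
Tick 7: prefer A, take urn from A; A=[-] B=[fin] C=[gear,beam,nail,valve,flask,oval,urn]

Answer: gear beam nail valve flask oval urn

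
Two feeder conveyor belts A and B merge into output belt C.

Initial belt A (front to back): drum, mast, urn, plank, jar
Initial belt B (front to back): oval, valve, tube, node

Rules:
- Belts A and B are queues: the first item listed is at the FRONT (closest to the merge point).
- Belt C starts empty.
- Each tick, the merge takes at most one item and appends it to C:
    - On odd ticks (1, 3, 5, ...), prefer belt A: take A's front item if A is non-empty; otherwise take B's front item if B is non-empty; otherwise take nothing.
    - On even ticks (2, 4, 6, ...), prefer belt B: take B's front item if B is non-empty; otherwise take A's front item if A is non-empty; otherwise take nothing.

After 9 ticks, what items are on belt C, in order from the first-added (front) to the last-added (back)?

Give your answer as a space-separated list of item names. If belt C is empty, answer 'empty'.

Answer: drum oval mast valve urn tube plank node jar

Derivation:
Tick 1: prefer A, take drum from A; A=[mast,urn,plank,jar] B=[oval,valve,tube,node] C=[drum]
Tick 2: prefer B, take oval from B; A=[mast,urn,plank,jar] B=[valve,tube,node] C=[drum,oval]
Tick 3: prefer A, take mast from A; A=[urn,plank,jar] B=[valve,tube,node] C=[drum,oval,mast]
Tick 4: prefer B, take valve from B; A=[urn,plank,jar] B=[tube,node] C=[drum,oval,mast,valve]
Tick 5: prefer A, take urn from A; A=[plank,jar] B=[tube,node] C=[drum,oval,mast,valve,urn]
Tick 6: prefer B, take tube from B; A=[plank,jar] B=[node] C=[drum,oval,mast,valve,urn,tube]
Tick 7: prefer A, take plank from A; A=[jar] B=[node] C=[drum,oval,mast,valve,urn,tube,plank]
Tick 8: prefer B, take node from B; A=[jar] B=[-] C=[drum,oval,mast,valve,urn,tube,plank,node]
Tick 9: prefer A, take jar from A; A=[-] B=[-] C=[drum,oval,mast,valve,urn,tube,plank,node,jar]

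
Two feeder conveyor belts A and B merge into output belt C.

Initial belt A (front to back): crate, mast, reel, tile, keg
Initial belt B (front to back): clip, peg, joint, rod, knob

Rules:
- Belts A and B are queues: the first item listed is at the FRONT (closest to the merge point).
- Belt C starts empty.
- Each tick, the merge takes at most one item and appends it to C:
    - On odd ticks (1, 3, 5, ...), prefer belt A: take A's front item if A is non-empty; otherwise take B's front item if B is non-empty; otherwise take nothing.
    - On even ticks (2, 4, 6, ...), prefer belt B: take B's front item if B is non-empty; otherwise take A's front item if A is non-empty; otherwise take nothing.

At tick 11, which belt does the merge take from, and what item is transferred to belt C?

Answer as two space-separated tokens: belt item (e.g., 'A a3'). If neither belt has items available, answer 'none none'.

Tick 1: prefer A, take crate from A; A=[mast,reel,tile,keg] B=[clip,peg,joint,rod,knob] C=[crate]
Tick 2: prefer B, take clip from B; A=[mast,reel,tile,keg] B=[peg,joint,rod,knob] C=[crate,clip]
Tick 3: prefer A, take mast from A; A=[reel,tile,keg] B=[peg,joint,rod,knob] C=[crate,clip,mast]
Tick 4: prefer B, take peg from B; A=[reel,tile,keg] B=[joint,rod,knob] C=[crate,clip,mast,peg]
Tick 5: prefer A, take reel from A; A=[tile,keg] B=[joint,rod,knob] C=[crate,clip,mast,peg,reel]
Tick 6: prefer B, take joint from B; A=[tile,keg] B=[rod,knob] C=[crate,clip,mast,peg,reel,joint]
Tick 7: prefer A, take tile from A; A=[keg] B=[rod,knob] C=[crate,clip,mast,peg,reel,joint,tile]
Tick 8: prefer B, take rod from B; A=[keg] B=[knob] C=[crate,clip,mast,peg,reel,joint,tile,rod]
Tick 9: prefer A, take keg from A; A=[-] B=[knob] C=[crate,clip,mast,peg,reel,joint,tile,rod,keg]
Tick 10: prefer B, take knob from B; A=[-] B=[-] C=[crate,clip,mast,peg,reel,joint,tile,rod,keg,knob]
Tick 11: prefer A, both empty, nothing taken; A=[-] B=[-] C=[crate,clip,mast,peg,reel,joint,tile,rod,keg,knob]

Answer: none none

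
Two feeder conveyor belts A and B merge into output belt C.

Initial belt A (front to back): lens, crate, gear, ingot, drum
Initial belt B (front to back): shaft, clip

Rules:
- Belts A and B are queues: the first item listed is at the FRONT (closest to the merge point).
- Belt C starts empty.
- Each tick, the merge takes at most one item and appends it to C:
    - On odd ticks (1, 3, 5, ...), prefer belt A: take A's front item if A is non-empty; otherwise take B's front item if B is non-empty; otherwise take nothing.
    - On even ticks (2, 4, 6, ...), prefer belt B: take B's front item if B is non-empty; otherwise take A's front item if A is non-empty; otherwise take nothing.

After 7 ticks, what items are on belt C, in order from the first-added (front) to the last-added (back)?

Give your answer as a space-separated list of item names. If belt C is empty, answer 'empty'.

Tick 1: prefer A, take lens from A; A=[crate,gear,ingot,drum] B=[shaft,clip] C=[lens]
Tick 2: prefer B, take shaft from B; A=[crate,gear,ingot,drum] B=[clip] C=[lens,shaft]
Tick 3: prefer A, take crate from A; A=[gear,ingot,drum] B=[clip] C=[lens,shaft,crate]
Tick 4: prefer B, take clip from B; A=[gear,ingot,drum] B=[-] C=[lens,shaft,crate,clip]
Tick 5: prefer A, take gear from A; A=[ingot,drum] B=[-] C=[lens,shaft,crate,clip,gear]
Tick 6: prefer B, take ingot from A; A=[drum] B=[-] C=[lens,shaft,crate,clip,gear,ingot]
Tick 7: prefer A, take drum from A; A=[-] B=[-] C=[lens,shaft,crate,clip,gear,ingot,drum]

Answer: lens shaft crate clip gear ingot drum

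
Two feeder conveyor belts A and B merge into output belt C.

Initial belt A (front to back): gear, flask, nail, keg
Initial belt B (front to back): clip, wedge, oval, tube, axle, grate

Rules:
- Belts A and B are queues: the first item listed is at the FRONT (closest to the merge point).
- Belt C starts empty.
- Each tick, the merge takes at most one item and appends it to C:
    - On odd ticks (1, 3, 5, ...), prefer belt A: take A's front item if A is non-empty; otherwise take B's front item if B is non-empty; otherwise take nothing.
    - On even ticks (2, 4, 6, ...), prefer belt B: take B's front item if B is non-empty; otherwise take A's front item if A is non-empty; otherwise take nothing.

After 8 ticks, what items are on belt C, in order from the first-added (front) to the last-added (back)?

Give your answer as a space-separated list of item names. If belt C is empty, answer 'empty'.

Tick 1: prefer A, take gear from A; A=[flask,nail,keg] B=[clip,wedge,oval,tube,axle,grate] C=[gear]
Tick 2: prefer B, take clip from B; A=[flask,nail,keg] B=[wedge,oval,tube,axle,grate] C=[gear,clip]
Tick 3: prefer A, take flask from A; A=[nail,keg] B=[wedge,oval,tube,axle,grate] C=[gear,clip,flask]
Tick 4: prefer B, take wedge from B; A=[nail,keg] B=[oval,tube,axle,grate] C=[gear,clip,flask,wedge]
Tick 5: prefer A, take nail from A; A=[keg] B=[oval,tube,axle,grate] C=[gear,clip,flask,wedge,nail]
Tick 6: prefer B, take oval from B; A=[keg] B=[tube,axle,grate] C=[gear,clip,flask,wedge,nail,oval]
Tick 7: prefer A, take keg from A; A=[-] B=[tube,axle,grate] C=[gear,clip,flask,wedge,nail,oval,keg]
Tick 8: prefer B, take tube from B; A=[-] B=[axle,grate] C=[gear,clip,flask,wedge,nail,oval,keg,tube]

Answer: gear clip flask wedge nail oval keg tube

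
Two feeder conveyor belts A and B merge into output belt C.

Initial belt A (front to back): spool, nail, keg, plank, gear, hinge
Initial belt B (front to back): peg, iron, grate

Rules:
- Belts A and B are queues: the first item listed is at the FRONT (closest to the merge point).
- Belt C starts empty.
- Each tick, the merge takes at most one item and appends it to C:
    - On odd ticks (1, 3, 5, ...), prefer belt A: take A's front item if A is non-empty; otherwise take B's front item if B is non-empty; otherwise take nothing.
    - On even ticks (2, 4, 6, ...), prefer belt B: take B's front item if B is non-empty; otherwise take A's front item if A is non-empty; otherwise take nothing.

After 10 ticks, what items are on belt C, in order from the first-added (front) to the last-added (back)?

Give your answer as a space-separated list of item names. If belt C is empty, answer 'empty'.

Tick 1: prefer A, take spool from A; A=[nail,keg,plank,gear,hinge] B=[peg,iron,grate] C=[spool]
Tick 2: prefer B, take peg from B; A=[nail,keg,plank,gear,hinge] B=[iron,grate] C=[spool,peg]
Tick 3: prefer A, take nail from A; A=[keg,plank,gear,hinge] B=[iron,grate] C=[spool,peg,nail]
Tick 4: prefer B, take iron from B; A=[keg,plank,gear,hinge] B=[grate] C=[spool,peg,nail,iron]
Tick 5: prefer A, take keg from A; A=[plank,gear,hinge] B=[grate] C=[spool,peg,nail,iron,keg]
Tick 6: prefer B, take grate from B; A=[plank,gear,hinge] B=[-] C=[spool,peg,nail,iron,keg,grate]
Tick 7: prefer A, take plank from A; A=[gear,hinge] B=[-] C=[spool,peg,nail,iron,keg,grate,plank]
Tick 8: prefer B, take gear from A; A=[hinge] B=[-] C=[spool,peg,nail,iron,keg,grate,plank,gear]
Tick 9: prefer A, take hinge from A; A=[-] B=[-] C=[spool,peg,nail,iron,keg,grate,plank,gear,hinge]
Tick 10: prefer B, both empty, nothing taken; A=[-] B=[-] C=[spool,peg,nail,iron,keg,grate,plank,gear,hinge]

Answer: spool peg nail iron keg grate plank gear hinge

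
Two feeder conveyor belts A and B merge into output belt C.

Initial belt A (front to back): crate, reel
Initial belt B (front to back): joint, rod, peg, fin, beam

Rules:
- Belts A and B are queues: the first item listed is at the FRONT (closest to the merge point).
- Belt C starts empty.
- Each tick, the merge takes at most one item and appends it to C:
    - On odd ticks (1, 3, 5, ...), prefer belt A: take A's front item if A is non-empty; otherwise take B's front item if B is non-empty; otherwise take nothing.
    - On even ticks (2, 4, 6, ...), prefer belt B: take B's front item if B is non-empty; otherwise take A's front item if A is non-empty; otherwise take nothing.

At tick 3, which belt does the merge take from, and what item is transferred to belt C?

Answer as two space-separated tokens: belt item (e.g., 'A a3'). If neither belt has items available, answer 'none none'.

Answer: A reel

Derivation:
Tick 1: prefer A, take crate from A; A=[reel] B=[joint,rod,peg,fin,beam] C=[crate]
Tick 2: prefer B, take joint from B; A=[reel] B=[rod,peg,fin,beam] C=[crate,joint]
Tick 3: prefer A, take reel from A; A=[-] B=[rod,peg,fin,beam] C=[crate,joint,reel]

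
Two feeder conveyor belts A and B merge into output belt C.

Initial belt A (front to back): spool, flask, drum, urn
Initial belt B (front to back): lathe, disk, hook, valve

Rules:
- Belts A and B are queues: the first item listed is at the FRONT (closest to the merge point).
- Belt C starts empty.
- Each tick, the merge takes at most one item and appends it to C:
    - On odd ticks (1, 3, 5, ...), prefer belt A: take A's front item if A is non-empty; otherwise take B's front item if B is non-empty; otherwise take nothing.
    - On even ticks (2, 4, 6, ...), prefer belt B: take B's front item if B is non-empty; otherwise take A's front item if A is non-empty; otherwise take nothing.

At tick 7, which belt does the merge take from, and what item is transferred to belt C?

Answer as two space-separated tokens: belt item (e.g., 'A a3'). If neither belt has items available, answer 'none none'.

Answer: A urn

Derivation:
Tick 1: prefer A, take spool from A; A=[flask,drum,urn] B=[lathe,disk,hook,valve] C=[spool]
Tick 2: prefer B, take lathe from B; A=[flask,drum,urn] B=[disk,hook,valve] C=[spool,lathe]
Tick 3: prefer A, take flask from A; A=[drum,urn] B=[disk,hook,valve] C=[spool,lathe,flask]
Tick 4: prefer B, take disk from B; A=[drum,urn] B=[hook,valve] C=[spool,lathe,flask,disk]
Tick 5: prefer A, take drum from A; A=[urn] B=[hook,valve] C=[spool,lathe,flask,disk,drum]
Tick 6: prefer B, take hook from B; A=[urn] B=[valve] C=[spool,lathe,flask,disk,drum,hook]
Tick 7: prefer A, take urn from A; A=[-] B=[valve] C=[spool,lathe,flask,disk,drum,hook,urn]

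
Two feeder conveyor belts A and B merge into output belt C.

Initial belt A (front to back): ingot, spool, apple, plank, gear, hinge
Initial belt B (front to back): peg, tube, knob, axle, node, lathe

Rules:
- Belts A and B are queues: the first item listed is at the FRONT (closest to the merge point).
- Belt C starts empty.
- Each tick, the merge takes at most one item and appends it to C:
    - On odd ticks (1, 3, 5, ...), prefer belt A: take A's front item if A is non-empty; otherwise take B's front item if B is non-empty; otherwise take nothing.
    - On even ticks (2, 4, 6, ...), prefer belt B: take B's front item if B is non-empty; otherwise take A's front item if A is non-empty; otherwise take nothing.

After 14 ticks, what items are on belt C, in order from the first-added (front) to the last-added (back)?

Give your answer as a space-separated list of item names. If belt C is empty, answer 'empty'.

Tick 1: prefer A, take ingot from A; A=[spool,apple,plank,gear,hinge] B=[peg,tube,knob,axle,node,lathe] C=[ingot]
Tick 2: prefer B, take peg from B; A=[spool,apple,plank,gear,hinge] B=[tube,knob,axle,node,lathe] C=[ingot,peg]
Tick 3: prefer A, take spool from A; A=[apple,plank,gear,hinge] B=[tube,knob,axle,node,lathe] C=[ingot,peg,spool]
Tick 4: prefer B, take tube from B; A=[apple,plank,gear,hinge] B=[knob,axle,node,lathe] C=[ingot,peg,spool,tube]
Tick 5: prefer A, take apple from A; A=[plank,gear,hinge] B=[knob,axle,node,lathe] C=[ingot,peg,spool,tube,apple]
Tick 6: prefer B, take knob from B; A=[plank,gear,hinge] B=[axle,node,lathe] C=[ingot,peg,spool,tube,apple,knob]
Tick 7: prefer A, take plank from A; A=[gear,hinge] B=[axle,node,lathe] C=[ingot,peg,spool,tube,apple,knob,plank]
Tick 8: prefer B, take axle from B; A=[gear,hinge] B=[node,lathe] C=[ingot,peg,spool,tube,apple,knob,plank,axle]
Tick 9: prefer A, take gear from A; A=[hinge] B=[node,lathe] C=[ingot,peg,spool,tube,apple,knob,plank,axle,gear]
Tick 10: prefer B, take node from B; A=[hinge] B=[lathe] C=[ingot,peg,spool,tube,apple,knob,plank,axle,gear,node]
Tick 11: prefer A, take hinge from A; A=[-] B=[lathe] C=[ingot,peg,spool,tube,apple,knob,plank,axle,gear,node,hinge]
Tick 12: prefer B, take lathe from B; A=[-] B=[-] C=[ingot,peg,spool,tube,apple,knob,plank,axle,gear,node,hinge,lathe]
Tick 13: prefer A, both empty, nothing taken; A=[-] B=[-] C=[ingot,peg,spool,tube,apple,knob,plank,axle,gear,node,hinge,lathe]
Tick 14: prefer B, both empty, nothing taken; A=[-] B=[-] C=[ingot,peg,spool,tube,apple,knob,plank,axle,gear,node,hinge,lathe]

Answer: ingot peg spool tube apple knob plank axle gear node hinge lathe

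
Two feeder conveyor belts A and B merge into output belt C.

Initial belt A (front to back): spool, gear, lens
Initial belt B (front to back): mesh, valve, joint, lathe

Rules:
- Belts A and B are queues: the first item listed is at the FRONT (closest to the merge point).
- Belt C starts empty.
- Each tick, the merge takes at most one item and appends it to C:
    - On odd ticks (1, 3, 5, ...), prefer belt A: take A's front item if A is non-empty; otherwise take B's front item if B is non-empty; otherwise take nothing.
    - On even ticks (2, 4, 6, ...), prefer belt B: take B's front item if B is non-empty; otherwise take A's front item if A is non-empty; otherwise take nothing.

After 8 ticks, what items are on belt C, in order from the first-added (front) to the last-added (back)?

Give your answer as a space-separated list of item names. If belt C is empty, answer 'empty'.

Tick 1: prefer A, take spool from A; A=[gear,lens] B=[mesh,valve,joint,lathe] C=[spool]
Tick 2: prefer B, take mesh from B; A=[gear,lens] B=[valve,joint,lathe] C=[spool,mesh]
Tick 3: prefer A, take gear from A; A=[lens] B=[valve,joint,lathe] C=[spool,mesh,gear]
Tick 4: prefer B, take valve from B; A=[lens] B=[joint,lathe] C=[spool,mesh,gear,valve]
Tick 5: prefer A, take lens from A; A=[-] B=[joint,lathe] C=[spool,mesh,gear,valve,lens]
Tick 6: prefer B, take joint from B; A=[-] B=[lathe] C=[spool,mesh,gear,valve,lens,joint]
Tick 7: prefer A, take lathe from B; A=[-] B=[-] C=[spool,mesh,gear,valve,lens,joint,lathe]
Tick 8: prefer B, both empty, nothing taken; A=[-] B=[-] C=[spool,mesh,gear,valve,lens,joint,lathe]

Answer: spool mesh gear valve lens joint lathe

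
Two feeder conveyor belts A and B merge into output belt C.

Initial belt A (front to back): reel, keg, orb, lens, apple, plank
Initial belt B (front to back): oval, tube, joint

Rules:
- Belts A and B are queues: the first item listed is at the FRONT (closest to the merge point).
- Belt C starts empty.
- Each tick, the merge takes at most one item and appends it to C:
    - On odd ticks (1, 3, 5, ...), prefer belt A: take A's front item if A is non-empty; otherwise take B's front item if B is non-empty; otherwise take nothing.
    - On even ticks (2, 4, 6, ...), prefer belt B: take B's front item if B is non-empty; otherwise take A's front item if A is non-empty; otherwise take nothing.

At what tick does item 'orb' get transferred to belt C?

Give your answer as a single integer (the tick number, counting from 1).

Answer: 5

Derivation:
Tick 1: prefer A, take reel from A; A=[keg,orb,lens,apple,plank] B=[oval,tube,joint] C=[reel]
Tick 2: prefer B, take oval from B; A=[keg,orb,lens,apple,plank] B=[tube,joint] C=[reel,oval]
Tick 3: prefer A, take keg from A; A=[orb,lens,apple,plank] B=[tube,joint] C=[reel,oval,keg]
Tick 4: prefer B, take tube from B; A=[orb,lens,apple,plank] B=[joint] C=[reel,oval,keg,tube]
Tick 5: prefer A, take orb from A; A=[lens,apple,plank] B=[joint] C=[reel,oval,keg,tube,orb]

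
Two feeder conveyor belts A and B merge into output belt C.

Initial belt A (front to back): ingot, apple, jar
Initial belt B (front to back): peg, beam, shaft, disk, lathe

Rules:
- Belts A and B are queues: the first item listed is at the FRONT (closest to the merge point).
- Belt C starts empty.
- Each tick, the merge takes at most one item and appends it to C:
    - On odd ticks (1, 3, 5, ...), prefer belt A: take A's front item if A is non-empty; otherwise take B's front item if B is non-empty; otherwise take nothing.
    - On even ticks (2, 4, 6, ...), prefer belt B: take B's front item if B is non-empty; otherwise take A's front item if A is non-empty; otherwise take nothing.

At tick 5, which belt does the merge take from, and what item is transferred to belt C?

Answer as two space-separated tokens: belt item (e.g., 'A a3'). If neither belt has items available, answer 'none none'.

Answer: A jar

Derivation:
Tick 1: prefer A, take ingot from A; A=[apple,jar] B=[peg,beam,shaft,disk,lathe] C=[ingot]
Tick 2: prefer B, take peg from B; A=[apple,jar] B=[beam,shaft,disk,lathe] C=[ingot,peg]
Tick 3: prefer A, take apple from A; A=[jar] B=[beam,shaft,disk,lathe] C=[ingot,peg,apple]
Tick 4: prefer B, take beam from B; A=[jar] B=[shaft,disk,lathe] C=[ingot,peg,apple,beam]
Tick 5: prefer A, take jar from A; A=[-] B=[shaft,disk,lathe] C=[ingot,peg,apple,beam,jar]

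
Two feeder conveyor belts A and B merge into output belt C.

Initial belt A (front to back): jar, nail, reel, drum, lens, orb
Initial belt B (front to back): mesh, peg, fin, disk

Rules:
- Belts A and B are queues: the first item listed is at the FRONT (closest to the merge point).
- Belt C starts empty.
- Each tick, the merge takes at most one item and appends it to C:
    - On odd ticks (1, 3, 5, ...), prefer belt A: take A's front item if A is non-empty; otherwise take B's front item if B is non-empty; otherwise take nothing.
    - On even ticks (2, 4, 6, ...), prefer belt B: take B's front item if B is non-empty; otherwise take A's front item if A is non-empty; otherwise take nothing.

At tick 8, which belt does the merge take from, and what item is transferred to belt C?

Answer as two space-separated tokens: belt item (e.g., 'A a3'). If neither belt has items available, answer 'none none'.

Tick 1: prefer A, take jar from A; A=[nail,reel,drum,lens,orb] B=[mesh,peg,fin,disk] C=[jar]
Tick 2: prefer B, take mesh from B; A=[nail,reel,drum,lens,orb] B=[peg,fin,disk] C=[jar,mesh]
Tick 3: prefer A, take nail from A; A=[reel,drum,lens,orb] B=[peg,fin,disk] C=[jar,mesh,nail]
Tick 4: prefer B, take peg from B; A=[reel,drum,lens,orb] B=[fin,disk] C=[jar,mesh,nail,peg]
Tick 5: prefer A, take reel from A; A=[drum,lens,orb] B=[fin,disk] C=[jar,mesh,nail,peg,reel]
Tick 6: prefer B, take fin from B; A=[drum,lens,orb] B=[disk] C=[jar,mesh,nail,peg,reel,fin]
Tick 7: prefer A, take drum from A; A=[lens,orb] B=[disk] C=[jar,mesh,nail,peg,reel,fin,drum]
Tick 8: prefer B, take disk from B; A=[lens,orb] B=[-] C=[jar,mesh,nail,peg,reel,fin,drum,disk]

Answer: B disk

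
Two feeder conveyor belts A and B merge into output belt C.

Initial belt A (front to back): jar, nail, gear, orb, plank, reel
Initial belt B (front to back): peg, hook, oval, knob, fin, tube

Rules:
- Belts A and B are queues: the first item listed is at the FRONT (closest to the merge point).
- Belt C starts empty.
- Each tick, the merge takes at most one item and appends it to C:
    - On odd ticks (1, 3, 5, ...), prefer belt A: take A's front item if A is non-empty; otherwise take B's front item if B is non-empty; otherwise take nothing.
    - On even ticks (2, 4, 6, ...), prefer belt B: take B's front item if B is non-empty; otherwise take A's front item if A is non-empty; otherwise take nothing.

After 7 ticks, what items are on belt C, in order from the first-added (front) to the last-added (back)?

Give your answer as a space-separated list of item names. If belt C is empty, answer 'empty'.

Tick 1: prefer A, take jar from A; A=[nail,gear,orb,plank,reel] B=[peg,hook,oval,knob,fin,tube] C=[jar]
Tick 2: prefer B, take peg from B; A=[nail,gear,orb,plank,reel] B=[hook,oval,knob,fin,tube] C=[jar,peg]
Tick 3: prefer A, take nail from A; A=[gear,orb,plank,reel] B=[hook,oval,knob,fin,tube] C=[jar,peg,nail]
Tick 4: prefer B, take hook from B; A=[gear,orb,plank,reel] B=[oval,knob,fin,tube] C=[jar,peg,nail,hook]
Tick 5: prefer A, take gear from A; A=[orb,plank,reel] B=[oval,knob,fin,tube] C=[jar,peg,nail,hook,gear]
Tick 6: prefer B, take oval from B; A=[orb,plank,reel] B=[knob,fin,tube] C=[jar,peg,nail,hook,gear,oval]
Tick 7: prefer A, take orb from A; A=[plank,reel] B=[knob,fin,tube] C=[jar,peg,nail,hook,gear,oval,orb]

Answer: jar peg nail hook gear oval orb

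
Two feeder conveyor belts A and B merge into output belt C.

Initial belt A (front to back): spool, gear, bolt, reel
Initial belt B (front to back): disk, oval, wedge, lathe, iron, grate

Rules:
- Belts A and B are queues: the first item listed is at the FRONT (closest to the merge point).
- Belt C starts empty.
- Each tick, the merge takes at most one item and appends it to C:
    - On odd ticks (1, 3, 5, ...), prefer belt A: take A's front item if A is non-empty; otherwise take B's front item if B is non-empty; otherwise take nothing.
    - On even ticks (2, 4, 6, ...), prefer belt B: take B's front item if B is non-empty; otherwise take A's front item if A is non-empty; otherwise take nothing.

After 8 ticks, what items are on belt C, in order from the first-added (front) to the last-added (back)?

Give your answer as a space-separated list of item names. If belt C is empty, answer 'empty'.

Answer: spool disk gear oval bolt wedge reel lathe

Derivation:
Tick 1: prefer A, take spool from A; A=[gear,bolt,reel] B=[disk,oval,wedge,lathe,iron,grate] C=[spool]
Tick 2: prefer B, take disk from B; A=[gear,bolt,reel] B=[oval,wedge,lathe,iron,grate] C=[spool,disk]
Tick 3: prefer A, take gear from A; A=[bolt,reel] B=[oval,wedge,lathe,iron,grate] C=[spool,disk,gear]
Tick 4: prefer B, take oval from B; A=[bolt,reel] B=[wedge,lathe,iron,grate] C=[spool,disk,gear,oval]
Tick 5: prefer A, take bolt from A; A=[reel] B=[wedge,lathe,iron,grate] C=[spool,disk,gear,oval,bolt]
Tick 6: prefer B, take wedge from B; A=[reel] B=[lathe,iron,grate] C=[spool,disk,gear,oval,bolt,wedge]
Tick 7: prefer A, take reel from A; A=[-] B=[lathe,iron,grate] C=[spool,disk,gear,oval,bolt,wedge,reel]
Tick 8: prefer B, take lathe from B; A=[-] B=[iron,grate] C=[spool,disk,gear,oval,bolt,wedge,reel,lathe]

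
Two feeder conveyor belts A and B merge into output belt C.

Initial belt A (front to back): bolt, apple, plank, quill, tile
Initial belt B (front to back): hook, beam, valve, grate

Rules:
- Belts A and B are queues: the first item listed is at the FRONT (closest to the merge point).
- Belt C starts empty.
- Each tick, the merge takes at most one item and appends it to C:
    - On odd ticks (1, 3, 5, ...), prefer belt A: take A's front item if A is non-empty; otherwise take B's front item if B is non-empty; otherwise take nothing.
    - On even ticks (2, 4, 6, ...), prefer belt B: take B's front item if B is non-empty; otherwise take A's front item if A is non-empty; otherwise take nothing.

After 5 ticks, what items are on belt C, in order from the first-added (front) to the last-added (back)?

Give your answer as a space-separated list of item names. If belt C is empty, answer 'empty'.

Tick 1: prefer A, take bolt from A; A=[apple,plank,quill,tile] B=[hook,beam,valve,grate] C=[bolt]
Tick 2: prefer B, take hook from B; A=[apple,plank,quill,tile] B=[beam,valve,grate] C=[bolt,hook]
Tick 3: prefer A, take apple from A; A=[plank,quill,tile] B=[beam,valve,grate] C=[bolt,hook,apple]
Tick 4: prefer B, take beam from B; A=[plank,quill,tile] B=[valve,grate] C=[bolt,hook,apple,beam]
Tick 5: prefer A, take plank from A; A=[quill,tile] B=[valve,grate] C=[bolt,hook,apple,beam,plank]

Answer: bolt hook apple beam plank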